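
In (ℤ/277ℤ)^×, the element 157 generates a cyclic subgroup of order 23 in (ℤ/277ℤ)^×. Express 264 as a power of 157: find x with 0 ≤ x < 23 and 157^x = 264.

Successive powers of 157 modulo 277:
  157^0=1  157^1=157  157^2=273  157^3=203  157^4=16  157^5=19
  157^6=213  157^7=201  157^8=256  157^9=27  157^10=84  157^11=169
  157^12=218  157^13=155  157^14=236  157^15=211  157^16=164  157^17=264
So 157^17 ≡ 264 (mod 277), giving x = 17.

17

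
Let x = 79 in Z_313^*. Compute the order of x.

26

The order of 79 must divide p − 1 = 312 = 2^3 · 3 · 13.
Divisors: 1, 2, 3, 4, 6, 8, 12, 13, 24, 26, 39, 52, 78, 104, 156, 312.
Check each in increasing order: 79^1 ≡ 79;  79^2 ≡ 294;  79^3 ≡ 64;  79^4 ≡ 48;  79^6 ≡ 27;  79^8 ≡ 113;  79^12 ≡ 103;  79^13 ≡ 312;  79^24 ≡ 280;  79^26 ≡ 1.
Smallest exponent giving 1 is 26.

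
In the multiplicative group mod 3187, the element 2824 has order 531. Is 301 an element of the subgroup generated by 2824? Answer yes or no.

301 ∈ ⟨2824⟩ iff 301^531 ≡ 1 (mod 3187), since |⟨2824⟩| = 531.
301^531 mod 3187 = 1316.
Since 1316 ≠ 1, 301 does not lie in the subgroup.

no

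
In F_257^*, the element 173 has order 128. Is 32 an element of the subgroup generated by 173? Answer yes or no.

yes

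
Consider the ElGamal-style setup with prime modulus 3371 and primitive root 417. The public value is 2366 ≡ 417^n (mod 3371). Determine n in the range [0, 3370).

2618

Baby-step giant-step with m = ceil(sqrt(3370)) = 59.
Baby table (417^j mod 3371 for j=0..58):
  0:1  1:417  2:1968  3:1503  4:3116  5:1537  6:439  7:1029
  8:976  9:2472  10:2669  11:543  12:574  13:17  14:347  15:3117
  16:1954  17:2407  18:2532  19:721  20:638  21:3108  22:1572  23:1550
  24:2489  25:3016  26:289  27:2528  28:2424  29:2879  30:467  31:2592
  32:2144  33:733  34:2271  35:3127  36:2753  37:1861  38:707  39:1542
  40:2524  41:756  42:1749  43:1197  44:241  45:2738  46:2348  47:1526
  48:2594  49:2978  50:1298  51:1906  52:2617  53:2456  54:2739  55:2765
  56:123  57:726  58:2723
Giant step factor: 417^(-59) ≡ 522 (mod 3371).
Scan 2366·522^i mod 3371 for i = 0, 1, …:
  i=0: 2366   i=1: 1266   i=2: 136   i=3: 201
  i=4: 421   i=5: 647   i=6: 634   i=7: 590
  i=8: 1219   i=9: 2570     …   i=43: 158
  i=44: 1572
Match at i=44, j=22: n = 44·59 + 22 = 2618.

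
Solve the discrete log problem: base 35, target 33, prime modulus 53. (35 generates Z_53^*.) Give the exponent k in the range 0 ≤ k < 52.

Baby-step giant-step with m = ceil(sqrt(52)) = 8.
Baby table (35^j mod 53 for j=0..7):
  0:1  1:35  2:6  3:51  4:36  5:41  6:4  7:34
Giant step factor: 35^(-8) ≡ 42 (mod 53).
Scan 33·42^i mod 53 for i = 0, 1, …:
  i=0: 33   i=1: 8   i=2: 18   i=3: 14
  i=4: 5   i=5: 51
Match at i=5, j=3: k = 5·8 + 3 = 43.

43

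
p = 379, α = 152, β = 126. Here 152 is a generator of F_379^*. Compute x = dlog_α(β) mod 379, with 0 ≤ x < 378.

Baby-step giant-step with m = ceil(sqrt(378)) = 20.
Baby table (152^j mod 379 for j=0..19):
  0:1  1:152  2:364  3:373  4:225  5:90  6:36  7:166
  8:218  9:163  10:141  11:208  12:159  13:291  14:268  15:183
  16:149  17:287  18:39  19:243
Giant step factor: 152^(-20) ≡ 333 (mod 379).
Scan 126·333^i mod 379 for i = 0, 1, …:
  i=0: 126   i=1: 268
Match at i=1, j=14: x = 1·20 + 14 = 34.

34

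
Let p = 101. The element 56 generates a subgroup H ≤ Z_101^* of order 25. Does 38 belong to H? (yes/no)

no

38 ∈ ⟨56⟩ iff 38^25 ≡ 1 (mod 101), since |⟨56⟩| = 25.
38^25 mod 101 = 10.
Since 10 ≠ 1, 38 does not lie in the subgroup.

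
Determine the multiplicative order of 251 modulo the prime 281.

280

The order of 251 must divide p − 1 = 280 = 2^3 · 5 · 7.
Divisors: 1, 2, 4, 5, 7, 8, 10, 14, 20, 28, 35, 40, 56, 70, 140, 280.
Check each in increasing order: 251^1 ≡ 251;  251^2 ≡ 57;  251^4 ≡ 158;  251^5 ≡ 37;  251^7 ≡ 142;  251^8 ≡ 236;  251^10 ≡ 245;  251^14 ≡ 213;  251^20 ≡ 172;  251^28 ≡ 128;  251^35 ≡ 192;  251^40 ≡ 79;  251^56 ≡ 86;  251^70 ≡ 53;  251^140 ≡ 280;  251^280 ≡ 1.
Smallest exponent giving 1 is 280.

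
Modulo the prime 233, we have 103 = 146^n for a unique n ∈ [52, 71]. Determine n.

71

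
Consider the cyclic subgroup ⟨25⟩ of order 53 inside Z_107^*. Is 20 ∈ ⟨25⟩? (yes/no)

20 ∈ ⟨25⟩ iff 20^53 ≡ 1 (mod 107), since |⟨25⟩| = 53.
20^53 mod 107 = 106.
Since 106 ≠ 1, 20 does not lie in the subgroup.

no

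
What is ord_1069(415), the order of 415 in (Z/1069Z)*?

356

The order of 415 must divide p − 1 = 1068 = 2^2 · 3 · 89.
Divisors: 1, 2, 3, 4, 6, 12, 89, 178, 267, 356, 534, 1068.
Check each in increasing order: 415^1 ≡ 415;  415^2 ≡ 116;  415^3 ≡ 35;  415^4 ≡ 628;  415^6 ≡ 156;  415^12 ≡ 818;  415^89 ≡ 820;  415^178 ≡ 1068;  415^267 ≡ 249;  415^356 ≡ 1.
Smallest exponent giving 1 is 356.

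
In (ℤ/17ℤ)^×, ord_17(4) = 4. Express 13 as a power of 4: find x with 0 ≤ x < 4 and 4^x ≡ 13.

Successive powers of 4 modulo 17:
  4^0=1  4^1=4  4^2=16  4^3=13
So 4^3 ≡ 13 (mod 17), giving x = 3.

3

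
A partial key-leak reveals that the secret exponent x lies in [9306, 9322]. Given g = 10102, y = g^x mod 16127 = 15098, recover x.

Compute 10102^9306 mod 16127 = 3073, then multiply by 10102 repeatedly:
  10102^9306=3073  10102^9307=15098
Found 15098 at exponent 9307.

9307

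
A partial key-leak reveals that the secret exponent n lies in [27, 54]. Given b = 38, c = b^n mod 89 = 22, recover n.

52

Compute 38^27 mod 89 = 23, then multiply by 38 repeatedly:
  38^27=23  38^28=73  38^29=15  38^30=36  38^31=33
  38^32=8  38^33=37  38^34=71  38^35=28  38^36=85
  38^37=26  38^38=9  38^39=75  38^40=2  38^41=76
  38^42=40  38^43=7  38^44=88  38^45=51  38^46=69
  38^47=41  38^48=45  38^49=19  38^50=10  38^51=24
  38^52=22
Found 22 at exponent 52.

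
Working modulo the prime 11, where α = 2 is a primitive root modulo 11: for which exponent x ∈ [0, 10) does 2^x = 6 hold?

Successive powers of 2 modulo 11:
  2^0=1  2^1=2  2^2=4  2^3=8  2^4=5  2^5=10
  2^6=9  2^7=7  2^8=3  2^9=6
So 2^9 ≡ 6 (mod 11), giving x = 9.

9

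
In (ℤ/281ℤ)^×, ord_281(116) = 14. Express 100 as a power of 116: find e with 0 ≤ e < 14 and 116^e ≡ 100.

Successive powers of 116 modulo 281:
  116^0=1  116^1=116  116^2=249  116^3=222  116^4=181  116^5=202
  116^6=109  116^7=280  116^8=165  116^9=32  116^10=59  116^11=100
So 116^11 ≡ 100 (mod 281), giving e = 11.

11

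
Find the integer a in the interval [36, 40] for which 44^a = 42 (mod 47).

Compute 44^36 mod 47 = 36, then multiply by 44 repeatedly:
  44^36=36  44^37=33  44^38=42
Found 42 at exponent 38.

38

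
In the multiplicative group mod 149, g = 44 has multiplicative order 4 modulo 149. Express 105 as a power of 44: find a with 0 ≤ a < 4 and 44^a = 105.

3

Successive powers of 44 modulo 149:
  44^0=1  44^1=44  44^2=148  44^3=105
So 44^3 ≡ 105 (mod 149), giving a = 3.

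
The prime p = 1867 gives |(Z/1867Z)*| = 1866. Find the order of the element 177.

1866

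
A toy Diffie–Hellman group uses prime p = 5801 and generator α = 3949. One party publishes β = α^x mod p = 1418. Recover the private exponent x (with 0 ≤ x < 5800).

4784

Baby-step giant-step with m = ceil(sqrt(5800)) = 77.
Baby table (3949^j mod 5801 for j=0..76):
  0:1  1:3949  2:1513  3:5608  4:3575  5:3842  6:2443  7:344
  8:1022  9:4183  10:3220  11:5789  12:4821  13:5048  14:2316  15:3508
  16:304  17:5490  18:1673  19:5139  20:2013  21:1967  22:144  23:158
  24:3235  25:1213  26:4312  27:2153  28:3732  29:3128  30:2143  31:4849
  32:5401  33:4073  34:3905  35:1787  36:2847  37:465  38:3169  39:1624
  40:3071  41:3289  42:5623  43:4800  44:3333  45:5349  46:1760  47:642
  48:221  49:2579  50:3716  51:3755  52:1139  53:2136  54:410  55:611
  56:5424  57:2084  58:3898  59:3149  60:3858  61:1816  62:1348  63:3735
  64:3373  65:881  66:4270  67:4524  68:3997  69:5433  70:2819  71:112
  72:1412  73:1227  74:1588  75:131  76:1030
Giant step factor: 3949^(-77) ≡ 4909 (mod 5801).
Scan 1418·4909^i mod 5801 for i = 0, 1, …:
  i=0: 1418   i=1: 5563   i=2: 3460   i=3: 5613
  i=4: 5268   i=5: 5555   i=6: 4795   i=7: 3998
  i=8: 1399   i=9: 5108     …   i=61: 5043
  i=62: 3220
Match at i=62, j=10: x = 62·77 + 10 = 4784.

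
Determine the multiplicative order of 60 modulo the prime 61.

2

The order of 60 must divide p − 1 = 60 = 2^2 · 3 · 5.
Divisors: 1, 2, 3, 4, 5, 6, 10, 12, 15, 20, 30, 60.
Check each in increasing order: 60^1 ≡ 60;  60^2 ≡ 1.
Smallest exponent giving 1 is 2.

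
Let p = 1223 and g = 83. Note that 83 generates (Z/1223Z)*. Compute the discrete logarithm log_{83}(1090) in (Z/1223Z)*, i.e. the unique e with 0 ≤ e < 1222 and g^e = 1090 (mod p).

Baby-step giant-step with m = ceil(sqrt(1222)) = 35.
Baby table (83^j mod 1223 for j=0..34):
  0:1  1:83  2:774  3:646  4:1029  5:1020  6:273  7:645
  8:946  9:246  10:850  11:839  12:1149  13:1196  14:205  15:1116
  16:903  17:346  18:589  19:1190  20:930  21:141  22:696  23:287
  24:584  25:775  26:729  27:580  28:443  29:79  30:442  31:1219
  32:891  33:573  34:1085
Giant step factor: 83^(-35) ≡ 342 (mod 1223).
Scan 1090·342^i mod 1223 for i = 0, 1, …:
  i=0: 1090   i=1: 988   i=2: 348   i=3: 385
  i=4: 809   i=5: 280   i=6: 366   i=7: 426
  i=8: 155   i=9: 421   i=10: 891
Match at i=10, j=32: e = 10·35 + 32 = 382.

382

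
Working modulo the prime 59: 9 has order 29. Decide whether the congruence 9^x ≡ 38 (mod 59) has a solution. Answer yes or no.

no

38 ∈ ⟨9⟩ iff 38^29 ≡ 1 (mod 59), since |⟨9⟩| = 29.
38^29 mod 59 = 58.
Since 58 ≠ 1, 38 does not lie in the subgroup.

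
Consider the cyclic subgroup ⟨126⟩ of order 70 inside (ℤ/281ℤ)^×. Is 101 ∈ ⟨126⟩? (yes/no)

yes

101 ∈ ⟨126⟩ iff 101^70 ≡ 1 (mod 281), since |⟨126⟩| = 70.
101^70 mod 281 = 1.
Since 1 = 1, 101 lies in the subgroup.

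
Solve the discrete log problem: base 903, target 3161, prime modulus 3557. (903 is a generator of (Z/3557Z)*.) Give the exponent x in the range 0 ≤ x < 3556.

Baby-step giant-step with m = ceil(sqrt(3556)) = 60.
Baby table (903^j mod 3557 for j=0..59):
  0:1  1:903  2:856  3:1099  4:3551  5:1696  6:1978  7:520
  8:36  9:495  10:2360  11:437  12:3341  13:587  14:68  15:935
  16:1296  17:35  18:3149  19:1504  20:2895  21:3347  22:2448  23:1647
  24:415  25:1260  26:3097  27:789  28:1067  29:3111  30:2760  31:2380
  32:712  33:2676  34:1225  35:3505  36:2842  37:1729  38:3321  39:312
  40:733  41:297  42:1416  43:1685  44:2716  45:1775  46:2175  47:561
  48:1489  49:21  50:1178  51:191  52:1737  53:3431  54:46  55:2411
  56:249  57:756  58:3281  59:3319
Giant step factor: 903^(-60) ≡ 1169 (mod 3557).
Scan 3161·1169^i mod 3557 for i = 0, 1, …:
  i=0: 3161   i=1: 3043   i=2: 267   i=3: 2664
  i=4: 1841   i=5: 144   i=6: 1157   i=7: 873
  i=8: 3235   i=9: 624     …   i=13: 2704
  i=14: 2360
Match at i=14, j=10: x = 14·60 + 10 = 850.

850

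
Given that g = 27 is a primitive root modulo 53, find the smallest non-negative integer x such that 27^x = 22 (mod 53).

45

Baby-step giant-step with m = ceil(sqrt(52)) = 8.
Baby table (27^j mod 53 for j=0..7):
  0:1  1:27  2:40  3:20  4:10  5:5  6:29  7:41
Giant step factor: 27^(-8) ≡ 44 (mod 53).
Scan 22·44^i mod 53 for i = 0, 1, …:
  i=0: 22   i=1: 14   i=2: 33   i=3: 21
  i=4: 23   i=5: 5
Match at i=5, j=5: x = 5·8 + 5 = 45.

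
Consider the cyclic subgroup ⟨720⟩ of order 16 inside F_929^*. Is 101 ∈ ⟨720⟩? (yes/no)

101 ∈ ⟨720⟩ iff 101^16 ≡ 1 (mod 929), since |⟨720⟩| = 16.
101^16 mod 929 = 1.
Since 1 = 1, 101 lies in the subgroup.

yes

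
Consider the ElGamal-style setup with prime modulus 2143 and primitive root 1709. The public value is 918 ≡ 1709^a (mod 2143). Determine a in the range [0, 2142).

761

Baby-step giant-step with m = ceil(sqrt(2142)) = 47.
Baby table (1709^j mod 2143 for j=0..46):
  0:1  1:1709  2:1915  3:374  4:552  5:448  6:581  7:720
  8:398  9:851  10:1405  11:985  12:1110  13:435  14:1937  15:1541
  16:1965  17:104  18:2010  19:2004  20:322  21:1690  22:1589  23:420
  24:2018  25:675  26:641  27:396  28:1719  29:1861  30:237  31:6
  32:1682  33:775  34:101  35:1169  36:545  37:1343  38:34  39:245
  40:820  41:2001  42:1624  43:231  44:467  45:907  46:674
Giant step factor: 1709^(-47) ≡ 1531 (mod 2143).
Scan 918·1531^i mod 2143 for i = 0, 1, …:
  i=0: 918   i=1: 1793   i=2: 2043   i=3: 1196
  i=4: 954   i=5: 1191   i=6: 1871   i=7: 1453
  i=8: 109   i=9: 1868     …   i=15: 1907
  i=16: 851
Match at i=16, j=9: a = 16·47 + 9 = 761.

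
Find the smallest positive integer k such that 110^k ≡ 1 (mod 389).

388

The order of 110 must divide p − 1 = 388 = 2^2 · 97.
Divisors: 1, 2, 4, 97, 194, 388.
Check each in increasing order: 110^1 ≡ 110;  110^2 ≡ 41;  110^4 ≡ 125;  110^97 ≡ 115;  110^194 ≡ 388;  110^388 ≡ 1.
Smallest exponent giving 1 is 388.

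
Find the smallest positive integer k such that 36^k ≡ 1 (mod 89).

The order of 36 must divide p − 1 = 88 = 2^3 · 11.
Divisors: 1, 2, 4, 8, 11, 22, 44, 88.
Check each in increasing order: 36^1 ≡ 36;  36^2 ≡ 50;  36^4 ≡ 8;  36^8 ≡ 64;  36^11 ≡ 34;  36^22 ≡ 88;  36^44 ≡ 1.
Smallest exponent giving 1 is 44.

44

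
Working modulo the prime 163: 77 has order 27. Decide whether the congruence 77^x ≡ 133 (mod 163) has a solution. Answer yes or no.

yes

133 ∈ ⟨77⟩ iff 133^27 ≡ 1 (mod 163), since |⟨77⟩| = 27.
133^27 mod 163 = 1.
Since 1 = 1, 133 lies in the subgroup.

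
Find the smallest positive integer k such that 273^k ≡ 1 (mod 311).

155

The order of 273 must divide p − 1 = 310 = 2 · 5 · 31.
Divisors: 1, 2, 5, 10, 31, 62, 155, 310.
Check each in increasing order: 273^1 ≡ 273;  273^2 ≡ 200;  273^5 ≡ 168;  273^10 ≡ 234;  273^31 ≡ 52;  273^62 ≡ 216;  273^155 ≡ 1.
Smallest exponent giving 1 is 155.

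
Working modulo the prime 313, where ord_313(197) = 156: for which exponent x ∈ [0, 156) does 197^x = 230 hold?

Baby-step giant-step with m = ceil(sqrt(156)) = 13.
Baby table (197^j mod 313 for j=0..12):
  0:1  1:197  2:310  3:35  4:9  5:208  6:286  7:2
  8:81  9:307  10:70  11:18  12:103
Giant step factor: 197^(-13) ≡ 284 (mod 313).
Scan 230·284^i mod 313 for i = 0, 1, …:
  i=0: 230   i=1: 216   i=2: 309   i=3: 116
  i=4: 79   i=5: 213   i=6: 83   i=7: 97
  i=8: 4   i=9: 197
Match at i=9, j=1: x = 9·13 + 1 = 118.

118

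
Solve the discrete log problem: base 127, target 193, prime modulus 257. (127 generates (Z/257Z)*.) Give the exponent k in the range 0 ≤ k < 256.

160

Baby-step giant-step with m = ceil(sqrt(256)) = 16.
Baby table (127^j mod 257 for j=0..15):
  0:1  1:127  2:195  3:93  4:246  5:145  6:168  7:5
  8:121  9:204  10:208  11:202  12:211  13:69  14:25  15:91
Giant step factor: 127^(-16) ≡ 32 (mod 257).
Scan 193·32^i mod 257 for i = 0, 1, …:
  i=0: 193   i=1: 8   i=2: 256   i=3: 225
  i=4: 4   i=5: 128   i=6: 241   i=7: 2
  i=8: 64   i=9: 249   i=10: 1
Match at i=10, j=0: k = 10·16 + 0 = 160.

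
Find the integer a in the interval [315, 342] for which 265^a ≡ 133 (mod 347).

320

Compute 265^315 mod 347 = 334, then multiply by 265 repeatedly:
  265^315=334  265^316=25  265^317=32  265^318=152  265^319=28
  265^320=133
Found 133 at exponent 320.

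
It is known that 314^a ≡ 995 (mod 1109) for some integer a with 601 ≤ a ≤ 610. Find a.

602

Compute 314^601 mod 1109 = 1038, then multiply by 314 repeatedly:
  314^601=1038  314^602=995
Found 995 at exponent 602.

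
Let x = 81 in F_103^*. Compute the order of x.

17

The order of 81 must divide p − 1 = 102 = 2 · 3 · 17.
Divisors: 1, 2, 3, 6, 17, 34, 51, 102.
Check each in increasing order: 81^1 ≡ 81;  81^2 ≡ 72;  81^3 ≡ 64;  81^6 ≡ 79;  81^17 ≡ 1.
Smallest exponent giving 1 is 17.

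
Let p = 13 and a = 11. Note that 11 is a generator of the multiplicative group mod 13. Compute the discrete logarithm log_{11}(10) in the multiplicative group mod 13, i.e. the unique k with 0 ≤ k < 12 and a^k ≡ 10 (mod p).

Successive powers of 11 modulo 13:
  11^0=1  11^1=11  11^2=4  11^3=5  11^4=3  11^5=7
  11^6=12  11^7=2  11^8=9  11^9=8  11^10=10
So 11^10 ≡ 10 (mod 13), giving k = 10.

10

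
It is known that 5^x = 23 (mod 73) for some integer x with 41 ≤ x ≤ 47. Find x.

46

Compute 5^41 mod 73 = 14, then multiply by 5 repeatedly:
  5^41=14  5^42=70  5^43=58  5^44=71  5^45=63
  5^46=23
Found 23 at exponent 46.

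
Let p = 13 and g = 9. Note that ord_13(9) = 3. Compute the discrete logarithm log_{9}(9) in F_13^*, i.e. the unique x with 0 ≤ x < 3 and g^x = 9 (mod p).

1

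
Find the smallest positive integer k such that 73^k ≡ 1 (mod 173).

86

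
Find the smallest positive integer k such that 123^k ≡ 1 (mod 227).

The order of 123 must divide p − 1 = 226 = 2 · 113.
Divisors: 1, 2, 113, 226.
Check each in increasing order: 123^1 ≡ 123;  123^2 ≡ 147;  123^113 ≡ 226;  123^226 ≡ 1.
Smallest exponent giving 1 is 226.

226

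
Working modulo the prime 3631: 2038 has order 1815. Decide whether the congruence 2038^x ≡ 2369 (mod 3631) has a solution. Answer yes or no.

no

2369 ∈ ⟨2038⟩ iff 2369^1815 ≡ 1 (mod 3631), since |⟨2038⟩| = 1815.
2369^1815 mod 3631 = 3630.
Since 3630 ≠ 1, 2369 does not lie in the subgroup.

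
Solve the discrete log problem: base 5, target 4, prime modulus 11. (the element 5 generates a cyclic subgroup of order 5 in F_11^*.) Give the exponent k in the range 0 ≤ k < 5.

Successive powers of 5 modulo 11:
  5^0=1  5^1=5  5^2=3  5^3=4
So 5^3 ≡ 4 (mod 11), giving k = 3.

3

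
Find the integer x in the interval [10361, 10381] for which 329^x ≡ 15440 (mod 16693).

10377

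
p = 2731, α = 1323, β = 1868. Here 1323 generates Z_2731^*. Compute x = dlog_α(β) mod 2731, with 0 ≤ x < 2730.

2286

Baby-step giant-step with m = ceil(sqrt(2730)) = 53.
Baby table (1323^j mod 2731 for j=0..52):
  0:1  1:1323  2:2489  3:2092  4:1213  5:1702  6:1402  7:497
  8:2091  9:2621  10:1944  11:2041  12:2015  13:389  14:1219  15:1447
  16:2681  17:2125  18:1176  19:1909  20:2163  21:2292  22:906  23:2460
  24:1959  25:38  26:1116  27:1728  28:297  29:2398  30:1863  31:1387
  32:2500  33:259  34:1282  35:135  36:1090  37:102  38:1127  39:2626
  40:366  41:831  42:1551  43:992  44:1536  45:264  46:2435  47:1656
  48:626  49:705  50:1444  51:1443  52:120
Giant step factor: 1323^(-53) ≡ 1109 (mod 2731).
Scan 1868·1109^i mod 2731 for i = 0, 1, …:
  i=0: 1868   i=1: 1514   i=2: 2192   i=3: 338
  i=4: 695   i=5: 613   i=6: 2529   i=7: 2655
  i=8: 377   i=9: 250     …   i=42: 2399
  i=43: 497
Match at i=43, j=7: x = 43·53 + 7 = 2286.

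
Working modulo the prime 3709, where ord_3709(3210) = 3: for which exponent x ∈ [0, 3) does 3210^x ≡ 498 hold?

Successive powers of 3210 modulo 3709:
  3210^0=1  3210^1=3210  3210^2=498
So 3210^2 ≡ 498 (mod 3709), giving x = 2.

2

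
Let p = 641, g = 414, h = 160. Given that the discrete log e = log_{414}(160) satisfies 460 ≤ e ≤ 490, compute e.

460

Compute 414^460 mod 641 = 160, then multiply by 414 repeatedly:
  414^460=160
Found 160 at exponent 460.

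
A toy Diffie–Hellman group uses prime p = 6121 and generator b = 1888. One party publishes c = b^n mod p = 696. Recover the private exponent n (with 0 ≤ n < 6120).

Baby-step giant-step with m = ceil(sqrt(6120)) = 79.
Baby table (1888^j mod 6121 for j=0..78):
  0:1  1:1888  2:2122  3:3202  4:3949  5:334  6:129  7:4833
  8:4414  9:2951  10:1378  11:239  12:4399  13:5236  14:153  15:1177
  16:253  17:226  18:4339  19:2134  20:1374  21:4929  22:2032  23:4670
  24:2720  25:5962  26:5858  27:5378  28:5046  29:2572  30:1983  31:3973
  32:2799  33:2089  34:2108  35:1254  36:4846  37:4474  38:6053  39:157
  40:2608  41:2620  42:792  43:1772  44:3470  45:1890  46:5898  47:1325
  48:4232  49:2111  50:797  51:5091  52:1838  53:5658  54:1159  55:2995
  56:4877  57:1792  58:4504  59:1483  60:2607  61:732  62:4791  63:4691
  64:5642  65:1556  66:5769  67:2613  68:5939  69:5281  70:5540  71:4852
  72:3560  73:422  74:1006  75:1818  76:4624  77:1566  78:165
Giant step factor: 1888^(-79) ≡ 771 (mod 6121).
Scan 696·771^i mod 6121 for i = 0, 1, …:
  i=0: 696   i=1: 4089   i=2: 304   i=3: 1786
  i=4: 5902   i=5: 2539   i=6: 4970   i=7: 124
  i=8: 3789   i=9: 1602     …   i=39: 1233
  i=40: 1888
Match at i=40, j=1: n = 40·79 + 1 = 3161.

3161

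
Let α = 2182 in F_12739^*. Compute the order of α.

The order of 2182 must divide p − 1 = 12738 = 2 · 3 · 11 · 193.
Divisors: 1, 2, 3, 6, 11, 22, 33, 66, 193, 386, 579, 1158, 2123, 4246, 6369, 12738.
Check each in increasing order: 2182^1 ≡ 2182;  2182^2 ≡ 9477;  2182^3 ≡ 3417;  2182^6 ≡ 6965;  2182^11 ≡ 10737;  2182^22 ≡ 7958;  2182^33 ≡ 4573;  2182^66 ≡ 7630;  2182^193 ≡ 7154;  2182^386 ≡ 7153;  2182^579 ≡ 12738;  2182^1158 ≡ 1.
Smallest exponent giving 1 is 1158.

1158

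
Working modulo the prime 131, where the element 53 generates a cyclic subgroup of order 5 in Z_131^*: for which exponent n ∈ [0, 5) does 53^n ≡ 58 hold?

2

Successive powers of 53 modulo 131:
  53^0=1  53^1=53  53^2=58
So 53^2 ≡ 58 (mod 131), giving n = 2.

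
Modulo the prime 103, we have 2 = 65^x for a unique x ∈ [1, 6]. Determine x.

Compute 65^1 mod 103 = 65, then multiply by 65 repeatedly:
  65^1=65  65^2=2
Found 2 at exponent 2.

2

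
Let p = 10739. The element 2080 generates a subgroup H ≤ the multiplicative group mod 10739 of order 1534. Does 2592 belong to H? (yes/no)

no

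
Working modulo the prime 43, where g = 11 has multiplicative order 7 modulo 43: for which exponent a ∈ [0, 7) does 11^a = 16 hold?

Successive powers of 11 modulo 43:
  11^0=1  11^1=11  11^2=35  11^3=41  11^4=21  11^5=16
So 11^5 ≡ 16 (mod 43), giving a = 5.

5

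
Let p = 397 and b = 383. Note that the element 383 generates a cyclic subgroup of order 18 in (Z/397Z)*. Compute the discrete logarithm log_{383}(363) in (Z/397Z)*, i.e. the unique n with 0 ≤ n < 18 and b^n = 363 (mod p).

Successive powers of 383 modulo 397:
  383^0=1  383^1=383  383^2=196  383^3=35  383^4=304  383^5=111
  383^6=34  383^7=318  383^8=312  383^9=396  383^10=14  383^11=201
  383^12=362  383^13=93  383^14=286  383^15=363
So 383^15 ≡ 363 (mod 397), giving n = 15.

15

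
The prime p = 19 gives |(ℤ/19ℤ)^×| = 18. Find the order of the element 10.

18

The order of 10 must divide p − 1 = 18 = 2 · 3^2.
Divisors: 1, 2, 3, 6, 9, 18.
Check each in increasing order: 10^1 ≡ 10;  10^2 ≡ 5;  10^3 ≡ 12;  10^6 ≡ 11;  10^9 ≡ 18;  10^18 ≡ 1.
Smallest exponent giving 1 is 18.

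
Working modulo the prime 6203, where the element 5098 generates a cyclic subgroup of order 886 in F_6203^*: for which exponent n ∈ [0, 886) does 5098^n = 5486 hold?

661

Baby-step giant-step with m = ceil(sqrt(886)) = 30.
Baby table (5098^j mod 6203 for j=0..29):
  0:1  1:5098  2:5237  3:514  4:2706  5:5919  6:3670  7:1412
  8:2896  9:668  10:17  11:6027  12:2187  13:2535  14:2581  15:1375
  16:360  17:5395  18:5811  19:5153  20:289  21:3211  22:6164  23:5877
  24:456  25:4766  26:6120  27:4873  28:5742  29:759
Giant step factor: 5098^(-30) ≡ 226 (mod 6203).
Scan 5486·226^i mod 6203 for i = 0, 1, …:
  i=0: 5486   i=1: 5439   i=2: 1020   i=3: 1009
  i=4: 4726   i=5: 1160   i=6: 1634   i=7: 3307
  i=8: 3022   i=9: 642     …   i=21: 4963
  i=22: 5098
Match at i=22, j=1: n = 22·30 + 1 = 661.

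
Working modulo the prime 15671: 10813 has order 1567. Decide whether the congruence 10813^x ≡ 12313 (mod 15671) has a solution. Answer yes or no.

12313 ∈ ⟨10813⟩ iff 12313^1567 ≡ 1 (mod 15671), since |⟨10813⟩| = 1567.
12313^1567 mod 15671 = 13792.
Since 13792 ≠ 1, 12313 does not lie in the subgroup.

no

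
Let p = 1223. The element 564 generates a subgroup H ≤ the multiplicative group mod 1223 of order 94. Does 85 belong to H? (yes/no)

yes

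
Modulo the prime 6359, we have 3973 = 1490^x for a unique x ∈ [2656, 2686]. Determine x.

Compute 1490^2656 mod 6359 = 1552, then multiply by 1490 repeatedly:
  1490^2656=1552  1490^2657=4163  1490^2658=2845  1490^2659=3956  1490^2660=6006
  1490^2661=1827  1490^2662=578  1490^2663=2755  1490^2664=3395  1490^2665=3145
  1490^2666=5826  1490^2667=705  1490^2668=1215  1490^2669=4394  1490^2670=3649
  1490^2671=65  1490^2672=1465  1490^2673=1713  1490^2674=2411  1490^2675=5914
  1490^2676=4645  1490^2677=2458  1490^2678=5995  1490^2679=4514  1490^2680=4397
  1490^2681=1760  1490^2682=2492  1490^2683=5783  1490^2684=225  1490^2685=4582
  1490^2686=3973
Found 3973 at exponent 2686.

2686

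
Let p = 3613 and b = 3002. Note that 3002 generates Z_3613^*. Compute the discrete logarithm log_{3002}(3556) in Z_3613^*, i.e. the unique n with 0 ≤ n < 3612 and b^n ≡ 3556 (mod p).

Baby-step giant-step with m = ceil(sqrt(3612)) = 61.
Baby table (3002^j mod 3613 for j=0..60):
  0:1  1:3002  2:1182  3:398  4:2506  5:746  6:3045  7:200
  8:642  9:1555  10:114  11:2606  12:1067  13:2016  14:257  15:1945
  16:282  17:1122  18:928  19:233  20:2157  21:818  22:2409  23:2205
  24:394  25:1337  26:3244  27:1453  28:1015  29:1271  30:214  31:2927
  32:38  33:2073  34:1560  35:672  36:1290  37:3057  38:94  39:374
  40:2718  41:1282  42:719  43:1477  44:803  45:735  46:2540  47:1650
  48:3490  49:2893  50:2747  51:1628  52:2480  53:2180  54:1217  55:691
  56:520  57:224  58:430  59:1019  60:2440
Giant step factor: 3002^(-61) ≡ 2077 (mod 3613).
Scan 3556·2077^i mod 3613 for i = 0, 1, …:
  i=0: 3556   i=1: 840   i=2: 3214   i=3: 2267
  i=4: 820   i=5: 1417   i=6: 2127   i=7: 2693
  i=8: 437   i=9: 786     …   i=51: 3207
  i=52: 2180
Match at i=52, j=53: n = 52·61 + 53 = 3225.

3225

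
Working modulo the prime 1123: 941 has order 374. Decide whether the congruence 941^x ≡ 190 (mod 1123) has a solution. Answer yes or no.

190 ∈ ⟨941⟩ iff 190^374 ≡ 1 (mod 1123), since |⟨941⟩| = 374.
190^374 mod 1123 = 1.
Since 1 = 1, 190 lies in the subgroup.

yes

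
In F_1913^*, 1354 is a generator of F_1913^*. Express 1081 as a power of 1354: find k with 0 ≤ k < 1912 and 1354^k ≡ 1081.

1535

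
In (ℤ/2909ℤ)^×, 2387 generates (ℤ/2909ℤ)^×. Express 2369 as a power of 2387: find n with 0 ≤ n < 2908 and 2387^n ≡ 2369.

Baby-step giant-step with m = ceil(sqrt(2908)) = 54.
Baby table (2387^j mod 2909 for j=0..53):
  0:1  1:2387  2:1947  3:1816  4:382  5:1317  6:1959  7:1370
  8:474  9:2746  10:725  11:2629  12:710  13:1732  14:595  15:673
  16:683  17:1281  18:388  19:1094  20:2005  21:630  22:2766  23:1921
  24:843  25:2122  26:645  27:754  28:2036  29:1902  30:2034  31:37
  32:1049  33:2223  34:285  35:2498  36:2185  37:2667  38:1237  39:84
  40:2696  41:644  42:1276  43:89  44:86  45:1652  46:1629  47:1999
  48:853  49:2720  50:2661  51:1460  52:38  53:527
Giant step factor: 2387^(-54) ≡ 2240 (mod 2909).
Scan 2369·2240^i mod 2909 for i = 0, 1, …:
  i=0: 2369   i=1: 544   i=2: 2598   i=3: 1520
  i=4: 1270   i=5: 2707   i=6: 1324   i=7: 1489
  i=8: 1646   i=9: 1337     …   i=41: 1200
  i=42: 84
Match at i=42, j=39: n = 42·54 + 39 = 2307.

2307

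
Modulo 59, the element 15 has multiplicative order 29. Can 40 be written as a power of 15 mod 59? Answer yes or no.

no

40 ∈ ⟨15⟩ iff 40^29 ≡ 1 (mod 59), since |⟨15⟩| = 29.
40^29 mod 59 = 58.
Since 58 ≠ 1, 40 does not lie in the subgroup.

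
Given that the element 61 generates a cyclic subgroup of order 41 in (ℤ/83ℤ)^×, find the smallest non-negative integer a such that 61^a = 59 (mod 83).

3

Baby-step giant-step with m = ceil(sqrt(41)) = 7.
Baby table (61^j mod 83 for j=0..6):
  0:1  1:61  2:69  3:59  4:30  5:4  6:78
Giant step factor: 61^(-7) ≡ 40 (mod 83).
Scan 59·40^i mod 83 for i = 0, 1, …:
  i=0: 59
Match at i=0, j=3: a = 0·7 + 3 = 3.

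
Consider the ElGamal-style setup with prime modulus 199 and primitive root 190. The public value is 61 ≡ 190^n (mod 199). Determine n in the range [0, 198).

Baby-step giant-step with m = ceil(sqrt(198)) = 15.
Baby table (190^j mod 199 for j=0..14):
  0:1  1:190  2:81  3:67  4:193  5:54  6:111  7:195
  8:36  9:74  10:130  11:24  12:182  13:153  14:16
Giant step factor: 190^(-15) ≡ 76 (mod 199).
Scan 61·76^i mod 199 for i = 0, 1, …:
  i=0: 61   i=1: 59   i=2: 106   i=3: 96
  i=4: 132   i=5: 82   i=6: 63   i=7: 12
  i=8: 116   i=9: 60   i=10: 182
Match at i=10, j=12: n = 10·15 + 12 = 162.

162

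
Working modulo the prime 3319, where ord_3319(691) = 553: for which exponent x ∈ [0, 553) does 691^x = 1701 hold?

Baby-step giant-step with m = ceil(sqrt(553)) = 24.
Baby table (691^j mod 3319 for j=0..23):
  0:1  1:691  2:2864  3:900  4:1247  5:2056  6:164  7:478
  8:1717  9:1564  10:2049  11:1965  12:344  13:2055  14:2792  15:933
  16:817  17:317  18:3312  19:1801  20:3185  21:338  22:1228  23:2203
Giant step factor: 691^(-24) ≡ 2310 (mod 3319).
Scan 1701·2310^i mod 3319 for i = 0, 1, …:
  i=0: 1701   i=1: 2933   i=2: 1151   i=3: 291
  i=4: 1772   i=5: 993   i=6: 401   i=7: 309
  i=8: 205   i=9: 2252   i=10: 1247
Match at i=10, j=4: x = 10·24 + 4 = 244.

244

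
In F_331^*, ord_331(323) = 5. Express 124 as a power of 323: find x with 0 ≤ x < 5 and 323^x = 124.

4

Successive powers of 323 modulo 331:
  323^0=1  323^1=323  323^2=64  323^3=150  323^4=124
So 323^4 ≡ 124 (mod 331), giving x = 4.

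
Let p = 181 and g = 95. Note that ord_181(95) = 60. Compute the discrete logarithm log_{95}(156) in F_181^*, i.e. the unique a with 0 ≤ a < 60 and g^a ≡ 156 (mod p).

2

Baby-step giant-step with m = ceil(sqrt(60)) = 8.
Baby table (95^j mod 181 for j=0..7):
  0:1  1:95  2:156  3:159  4:82  5:7  6:122  7:6
Giant step factor: 95^(-8) ≡ 114 (mod 181).
Scan 156·114^i mod 181 for i = 0, 1, …:
  i=0: 156
Match at i=0, j=2: a = 0·8 + 2 = 2.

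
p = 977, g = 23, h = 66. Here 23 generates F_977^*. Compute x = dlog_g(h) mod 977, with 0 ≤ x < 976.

733

Baby-step giant-step with m = ceil(sqrt(976)) = 32.
Baby table (23^j mod 977 for j=0..31):
  0:1  1:23  2:529  3:443  4:419  5:844  6:849  7:964
  8:678  9:939  10:103  11:415  12:752  13:687  14:169  15:956
  16:494  17:615  18:467  19:971  20:839  21:734  22:273  23:417
  24:798  25:768  26:78  27:817  28:228  29:359  30:441  31:373
Giant step factor: 23^(-32) ≡ 105 (mod 977).
Scan 66·105^i mod 977 for i = 0, 1, …:
  i=0: 66   i=1: 91   i=2: 762   i=3: 873
  i=4: 804   i=5: 398   i=6: 756   i=7: 243
  i=8: 113   i=9: 141     …   i=21: 357
  i=22: 359
Match at i=22, j=29: x = 22·32 + 29 = 733.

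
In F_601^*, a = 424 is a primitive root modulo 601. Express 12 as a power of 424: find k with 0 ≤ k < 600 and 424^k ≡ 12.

592

Baby-step giant-step with m = ceil(sqrt(600)) = 25.
Baby table (424^j mod 601 for j=0..24):
  0:1  1:424  2:77  3:194  4:520  5:514  6:374  7:513
  8:551  9:436  10:357  11:517  12:444  13:143  14:532  15:193
  16:96  17:437  18:180  19:594  20:37  21:62  22:445  23:567
  24:8
Giant step factor: 424^(-25) ≡ 469 (mod 601).
Scan 12·469^i mod 601 for i = 0, 1, …:
  i=0: 12   i=1: 219   i=2: 541   i=3: 107
  i=4: 300   i=5: 66   i=6: 303   i=7: 271
  i=8: 288   i=9: 448     …   i=22: 238
  i=23: 437
Match at i=23, j=17: k = 23·25 + 17 = 592.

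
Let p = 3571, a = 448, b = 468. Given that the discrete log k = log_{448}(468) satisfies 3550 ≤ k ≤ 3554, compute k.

Compute 448^3550 mod 3571 = 468, then multiply by 448 repeatedly:
  448^3550=468
Found 468 at exponent 3550.

3550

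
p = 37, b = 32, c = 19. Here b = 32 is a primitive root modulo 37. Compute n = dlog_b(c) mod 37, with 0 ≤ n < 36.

7

Successive powers of 32 modulo 37:
  32^0=1  32^1=32  32^2=25  32^3=23  32^4=33  32^5=20
  32^6=11  32^7=19
So 32^7 ≡ 19 (mod 37), giving n = 7.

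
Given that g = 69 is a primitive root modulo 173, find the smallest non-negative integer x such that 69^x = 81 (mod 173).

156

Baby-step giant-step with m = ceil(sqrt(172)) = 14.
Baby table (69^j mod 173 for j=0..13):
  0:1  1:69  2:90  3:155  4:142  5:110  6:151  7:39
  8:96  9:50  10:163  11:2  12:138  13:7
Giant step factor: 69^(-14) ≡ 24 (mod 173).
Scan 81·24^i mod 173 for i = 0, 1, …:
  i=0: 81   i=1: 41   i=2: 119   i=3: 88
  i=4: 36   i=5: 172   i=6: 149   i=7: 116
  i=8: 16   i=9: 38   i=10: 47   i=11: 90
Match at i=11, j=2: x = 11·14 + 2 = 156.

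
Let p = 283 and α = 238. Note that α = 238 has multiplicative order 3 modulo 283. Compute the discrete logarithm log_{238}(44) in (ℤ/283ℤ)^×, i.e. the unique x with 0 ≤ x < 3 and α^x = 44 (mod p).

Successive powers of 238 modulo 283:
  238^0=1  238^1=238  238^2=44
So 238^2 ≡ 44 (mod 283), giving x = 2.

2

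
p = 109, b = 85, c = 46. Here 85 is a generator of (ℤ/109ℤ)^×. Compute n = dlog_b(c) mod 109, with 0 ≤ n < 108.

90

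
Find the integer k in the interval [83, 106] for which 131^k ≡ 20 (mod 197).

91

Compute 131^83 mod 197 = 18, then multiply by 131 repeatedly:
  131^83=18  131^84=191  131^85=2  131^86=65  131^87=44
  131^88=51  131^89=180  131^90=137  131^91=20
Found 20 at exponent 91.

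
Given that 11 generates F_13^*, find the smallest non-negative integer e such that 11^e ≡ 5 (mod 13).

3

Successive powers of 11 modulo 13:
  11^0=1  11^1=11  11^2=4  11^3=5
So 11^3 ≡ 5 (mod 13), giving e = 3.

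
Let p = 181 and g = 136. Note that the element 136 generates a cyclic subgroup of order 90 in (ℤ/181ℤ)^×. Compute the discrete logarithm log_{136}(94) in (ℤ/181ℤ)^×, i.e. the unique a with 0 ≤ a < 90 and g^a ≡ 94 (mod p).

83

Baby-step giant-step with m = ceil(sqrt(90)) = 10.
Baby table (136^j mod 181 for j=0..9):
  0:1  1:136  2:34  3:99  4:70  5:108  6:27  7:52
  8:13  9:139
Giant step factor: 136^(-10) ≡ 43 (mod 181).
Scan 94·43^i mod 181 for i = 0, 1, …:
  i=0: 94   i=1: 60   i=2: 46   i=3: 168
  i=4: 165   i=5: 36   i=6: 100   i=7: 137
  i=8: 99
Match at i=8, j=3: a = 8·10 + 3 = 83.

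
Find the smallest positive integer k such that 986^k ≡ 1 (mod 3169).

528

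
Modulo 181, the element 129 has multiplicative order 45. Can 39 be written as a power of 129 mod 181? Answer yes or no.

39 ∈ ⟨129⟩ iff 39^45 ≡ 1 (mod 181), since |⟨129⟩| = 45.
39^45 mod 181 = 1.
Since 1 = 1, 39 lies in the subgroup.

yes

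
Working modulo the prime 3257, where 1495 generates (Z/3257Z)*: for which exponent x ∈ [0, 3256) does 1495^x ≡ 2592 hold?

Baby-step giant-step with m = ceil(sqrt(3256)) = 58.
Baby table (1495^j mod 3257 for j=0..57):
  0:1  1:1495  2:723  3:2818  4:1609  5:1789  6:558  7:418
  8:2823  9:2570  10:2147  11:1620  12:1949  13:1997  14:2103  15:980
  16:2707  17:1771  18:2961  19:432  20:954  21:2921  22:2515  23:1347
  24:939  25:38  26:1441  27:1418  28:2860  29:2516  30:2842  31:1662
  32:2856  33:3050  34:3207  35:161  36:2934  37:2408  38:975  39:1746
  40:1413  41:1899  42:2158  43:1780  44:131  45:425  46:260  47:1117
  48:2331  49:3112  50:1444  51:2646  52:1772  53:1199  54:1155  55:515
  56:1273  57:1047
Giant step factor: 1495^(-58) ≡ 1602 (mod 3257).
Scan 2592·1602^i mod 3257 for i = 0, 1, …:
  i=0: 2592   i=1: 2966   i=2: 2826   i=3: 22
  i=4: 2674   i=5: 793   i=6: 156   i=7: 2380
  i=8: 2070   i=9: 514     …   i=42: 1208
  i=43: 558
Match at i=43, j=6: x = 43·58 + 6 = 2500.

2500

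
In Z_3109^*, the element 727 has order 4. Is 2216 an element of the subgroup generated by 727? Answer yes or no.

no

⟨727⟩ has order 4; its elements mod 3109 are {1, 727, 2382, 3108}.
2216 is not in this set.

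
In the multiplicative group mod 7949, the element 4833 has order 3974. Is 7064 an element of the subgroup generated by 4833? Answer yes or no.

yes

7064 ∈ ⟨4833⟩ iff 7064^3974 ≡ 1 (mod 7949), since |⟨4833⟩| = 3974.
7064^3974 mod 7949 = 1.
Since 1 = 1, 7064 lies in the subgroup.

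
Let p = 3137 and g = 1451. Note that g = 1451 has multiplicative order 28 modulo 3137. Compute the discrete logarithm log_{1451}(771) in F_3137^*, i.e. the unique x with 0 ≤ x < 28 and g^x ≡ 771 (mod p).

3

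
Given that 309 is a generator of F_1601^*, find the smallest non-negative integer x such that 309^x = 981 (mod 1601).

Baby-step giant-step with m = ceil(sqrt(1600)) = 40.
Baby table (309^j mod 1601 for j=0..39):
  0:1  1:309  2:1022  3:401  4:632  5:1567  6:701  7:474
  8:775  9:926  10:1156  11:181  12:1495  13:867  14:536  15:721
  16:250  17:402  18:941  19:988  20:1102  21:1106  22:741  23:26
  24:29  25:956  26:820  27:422  28:717  29:615  30:1117  31:938
  32:61  33:1238  34:1504  35:446  36:128  37:1128  38:1135  39:96
Giant step factor: 309^(-40) ≡ 1126 (mod 1601).
Scan 981·1126^i mod 1601 for i = 0, 1, …:
  i=0: 981   i=1: 1517   i=2: 1476   i=3: 138
  i=4: 91   i=5: 2   i=6: 651   i=7: 1369
  i=8: 1332   i=9: 1296     …   i=32: 1404
  i=33: 717
Match at i=33, j=28: x = 33·40 + 28 = 1348.

1348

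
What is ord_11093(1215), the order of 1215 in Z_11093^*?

2773

The order of 1215 must divide p − 1 = 11092 = 2^2 · 47 · 59.
Divisors: 1, 2, 4, 47, 59, 94, 118, 188, 236, 2773, 5546, 11092.
Check each in increasing order: 1215^1 ≡ 1215;  1215^2 ≡ 856;  1215^4 ≡ 598;  1215^47 ≡ 10411;  1215^59 ≡ 1559;  1215^94 ≡ 10311;  1215^118 ≡ 1114;  1215^188 ≡ 1409;  1215^236 ≡ 9673;  1215^2773 ≡ 1.
Smallest exponent giving 1 is 2773.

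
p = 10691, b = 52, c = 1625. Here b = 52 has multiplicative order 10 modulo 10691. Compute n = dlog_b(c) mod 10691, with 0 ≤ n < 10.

Successive powers of 52 modulo 10691:
  52^0=1  52^1=52  52^2=2704  52^3=1625
So 52^3 ≡ 1625 (mod 10691), giving n = 3.

3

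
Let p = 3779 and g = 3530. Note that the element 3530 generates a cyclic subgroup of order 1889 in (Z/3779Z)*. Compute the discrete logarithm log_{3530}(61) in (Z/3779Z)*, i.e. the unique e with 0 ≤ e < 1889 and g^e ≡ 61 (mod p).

Baby-step giant-step with m = ceil(sqrt(1889)) = 44.
Baby table (3530^j mod 3779 for j=0..43):
  0:1  1:3530  2:1537  3:2745  4:494  5:1701  6:3478  7:3148
  8:2180  9:1356  10:2466  11:1943  12:3684  13:981  14:1366  15:3755
  16:2197  17:902  18:2142  19:3260  20:745  21:3445  22:28  23:586
  24:1467  25:1280  26:2495  27:2280  28:2909  29:1227  30:576  31:178
  32:1026  33:1498  34:1119  35:1015  36:458  37:3107  38:1052  39:2582
  40:3291  41:584  42:1965  43:1985
Giant step factor: 3530^(-44) ≡ 3109 (mod 3779).
Scan 61·3109^i mod 3779 for i = 0, 1, …:
  i=0: 61   i=1: 699   i=2: 266   i=3: 3172
  i=4: 2337   i=5: 2495
Match at i=5, j=26: e = 5·44 + 26 = 246.

246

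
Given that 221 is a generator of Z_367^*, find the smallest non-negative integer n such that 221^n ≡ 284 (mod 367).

Baby-step giant-step with m = ceil(sqrt(366)) = 20.
Baby table (221^j mod 367 for j=0..19):
  0:1  1:221  2:30  3:24  4:166  5:353  6:209  7:314
  8:31  9:245  10:196  11:10  12:8  13:300  14:240  15:192
  16:227  17:255  18:204  19:310
Giant step factor: 221^(-20) ≡ 37 (mod 367).
Scan 284·37^i mod 367 for i = 0, 1, …:
  i=0: 284   i=1: 232   i=2: 143   i=3: 153
  i=4: 156   i=5: 267   i=6: 337   i=7: 358
  i=8: 34   i=9: 157     …   i=14: 198
  i=15: 353
Match at i=15, j=5: n = 15·20 + 5 = 305.

305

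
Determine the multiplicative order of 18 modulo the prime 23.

11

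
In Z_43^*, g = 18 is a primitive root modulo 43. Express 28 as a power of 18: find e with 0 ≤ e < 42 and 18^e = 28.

Baby-step giant-step with m = ceil(sqrt(42)) = 7.
Baby table (18^j mod 43 for j=0..6):
  0:1  1:18  2:23  3:27  4:13  5:19  6:41
Giant step factor: 18^(-7) ≡ 37 (mod 43).
Scan 28·37^i mod 43 for i = 0, 1, …:
  i=0: 28   i=1: 4   i=2: 19
Match at i=2, j=5: e = 2·7 + 5 = 19.

19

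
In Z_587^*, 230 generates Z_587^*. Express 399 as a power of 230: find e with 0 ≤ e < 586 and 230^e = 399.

Baby-step giant-step with m = ceil(sqrt(586)) = 25.
Baby table (230^j mod 587 for j=0..24):
  0:1  1:230  2:70  3:251  4:204  5:547  6:192  7:135
  8:526  9:58  10:426  11:538  12:470  13:92  14:28  15:570
  16:199  17:571  18:429  19:54  20:93  21:258  22:53  23:450
  24:188
Giant step factor: 230^(-25) ≡ 335 (mod 587).
Scan 399·335^i mod 587 for i = 0, 1, …:
  i=0: 399   i=1: 416   i=2: 241   i=3: 316
  i=4: 200   i=5: 82   i=6: 468   i=7: 51
  i=8: 62   i=9: 225   i=10: 239   i=11: 233
  i=12: 571
Match at i=12, j=17: e = 12·25 + 17 = 317.

317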